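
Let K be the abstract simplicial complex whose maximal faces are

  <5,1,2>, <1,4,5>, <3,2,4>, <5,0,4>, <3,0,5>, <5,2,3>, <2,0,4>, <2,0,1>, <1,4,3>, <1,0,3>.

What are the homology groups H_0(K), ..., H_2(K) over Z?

K has 6 vertices, 15 edges, 10 triangles.
rank ∂_0 = 0, rank ∂_1 = 5 ⇒ b_0 = 6 − 0 − 5 = 1; all invariant factors of ∂_1 are 1 so no torsion. So H_0 ≅ Z.
rank ∂_1 = 5, rank ∂_2 = 10 ⇒ b_1 = 15 − 5 − 10 = 0; ∂_2 has invariant factor(s) [2] giving torsion. So H_1 ≅ Z/2.
rank ∂_2 = 10, rank ∂_3 = 0 ⇒ b_2 = 10 − 10 − 0 = 0. So H_2 ≅ 0.

H_0 ≅ Z,  H_1 ≅ Z/2,  H_2 = 0.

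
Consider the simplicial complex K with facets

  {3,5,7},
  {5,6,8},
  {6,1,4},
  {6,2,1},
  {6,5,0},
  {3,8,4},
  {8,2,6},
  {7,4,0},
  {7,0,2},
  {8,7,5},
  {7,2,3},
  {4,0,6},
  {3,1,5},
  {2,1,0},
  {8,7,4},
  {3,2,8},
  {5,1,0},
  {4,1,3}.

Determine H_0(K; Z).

H_0 = Z.

Fix the vertex order 0 < 1 < 2 < 3 < 4 < 5 < 6 < 7 < 8 and write every simplex with vertices in increasing order. Then dim K = 2 and the simplices of K are:

  0-simplices (9): [0], [1], [2], [3], [4], [5], [6], [7], [8]
  1-simplices (27): (27 of them)
  2-simplices (18): [0,1,2], [0,1,5], [0,2,7], [0,4,6], [0,4,7], [0,5,6], [1,2,6], [1,3,4], [1,3,5], [1,4,6], [2,3,7], [2,3,8], [2,6,8], [3,4,8], [3,5,7], [4,7,8], [5,6,8], [5,7,8]

giving chain groups C_0 ≅ Z^9, C_1 ≅ Z^27, C_2 ≅ Z^18.

Boundary ∂_1: C_1 → C_0 is given by ∂[p,q] = [q] − [p].
The resulting 9×27 matrix has rank 8, and its Smith normal form has invariant factors (1,1,1,1,1,1,1,1).

∂_2: C_2 → C_1 maps a triangle to the signed sum of its edges. For instance
  ∂[0,5,6] = [5,6] − [0,6] + [0,5],
  ∂[3,4,8] = [4,8] − [3,8] + [3,4].
The resulting 27×18 matrix has rank 18, and its Smith normal form has invariant factors (1,1,1,1,1,1,1,1,1,1,1,1,1,1,1,1,1,2).

From H_k ≅ ker(∂_k) / im(∂_{k+1}) we obtain:

  H_0: rank C_0 − rank ∂_1 = 9 − 8 = 1, and the invariant factors of ∂_1 are all 1, so H_0 = Z.

(K is a triangulation of the Klein bottle.)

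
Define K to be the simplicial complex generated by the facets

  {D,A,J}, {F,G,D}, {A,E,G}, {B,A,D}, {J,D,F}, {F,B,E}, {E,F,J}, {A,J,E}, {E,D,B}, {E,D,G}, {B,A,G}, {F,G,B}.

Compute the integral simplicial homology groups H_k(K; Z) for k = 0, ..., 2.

H_0 ≅ Z,  H_1 ≅ Z_2,  H_2 = 0.

K has 7 vertices, 18 edges, 12 triangles.
rank ∂_0 = 0, rank ∂_1 = 6 ⇒ b_0 = 7 − 0 − 6 = 1; all invariant factors of ∂_1 are 1 so no torsion. So H_0 = Z.
rank ∂_1 = 6, rank ∂_2 = 12 ⇒ b_1 = 18 − 6 − 12 = 0; ∂_2 has invariant factor(s) [2] giving torsion. So H_1 = Z_2.
rank ∂_2 = 12, rank ∂_3 = 0 ⇒ b_2 = 12 − 12 − 0 = 0. So H_2 = 0.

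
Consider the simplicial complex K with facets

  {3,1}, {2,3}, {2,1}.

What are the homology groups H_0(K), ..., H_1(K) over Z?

H_0 ≅ Z,  H_1 ≅ Z.

Fix the vertex order 1 < 2 < 3 and write every simplex with vertices in increasing order. Then dim K = 1 and the simplices of K are:

  0-simplices (3): [1], [2], [3]
  1-simplices (3): [1,2], [1,3], [2,3]

giving chain groups C_0 ≅ Z^3, C_1 ≅ Z^3.

Boundary ∂_1: C_1 → C_0 maps an edge to its endpoints' difference, ∂[p,q] = q − p. For instance
  ∂[2,3] = [3] − [2].
As a 3×3 matrix over Z this has rank 2, with invariant factors (1,1).

From H_k ≅ ker(∂_k) / im(∂_{k+1}) we obtain:

  H_0: rank C_0 − rank ∂_1 = 3 − 2 = 1, and the invariant factors of ∂_1 are all 1, so H_0 ≅ Z.
  H_1: rank ker ∂_1 − rank ∂_2 = (3 − 2) − 0 = 1, and there is no ∂_2, so H_1 ≅ Z.

As a check, the Euler characteristic is 3 − 3 = 0, which agrees with 1 − 1 = 0.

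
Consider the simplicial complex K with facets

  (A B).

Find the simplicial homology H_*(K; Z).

H_0 = Z,  H_1 = 0.

Fix the vertex order A < B and write every simplex with vertices in increasing order. Then dim K = 1 and the simplices of K are:

  0-simplices (2): A, B
  1-simplices (1): AB

giving chain groups C_0 ≅ Z^2, C_1 ≅ Z^1.

∂_1: C_1 → C_0 is given by ∂[p,q] = [q] − [p]. For instance
  ∂AB = B − A.
As a 2×1 matrix over Z this has rank 1, with invariant factors (1).

Reading off H_k = ker ∂_k / im ∂_{k+1}:

  H_0: rank C_0 − rank ∂_1 = 2 − 1 = 1, and the invariant factors of ∂_1 are all 1, so H_0 ≅ Z.
  H_1: rank ker ∂_1 − rank ∂_2 = (1 − 1) − 0 = 0, and there is no ∂_2, so H_1 ≅ 0.

As a check, the Euler characteristic is 2 − 1 = 1, which agrees with 1 − 0 = 1.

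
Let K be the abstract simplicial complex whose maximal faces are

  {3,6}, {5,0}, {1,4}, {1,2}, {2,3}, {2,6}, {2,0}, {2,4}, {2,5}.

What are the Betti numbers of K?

b_0 = 1, b_1 = 3.

K has 7 vertices, 9 edges.
rank ∂_0 = 0, rank ∂_1 = 6 ⇒ b_0 = 7 − 0 − 6 = 1; all invariant factors of ∂_1 are 1 so no torsion. So H_0 ≅ Z.
rank ∂_1 = 6, rank ∂_2 = 0 ⇒ b_1 = 9 − 6 − 0 = 3. So H_1 ≅ Z^3.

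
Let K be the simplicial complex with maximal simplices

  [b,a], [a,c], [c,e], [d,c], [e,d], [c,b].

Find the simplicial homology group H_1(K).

H_1 ≅ Z^2.

We work with the vertex ordering a < b < c < d < e. The simplices of K, each written with vertices in increasing order, are:

  0-simplices (5): a, b, c, d, e
  1-simplices (6): ab, ac, bc, cd, ce, de

Hence C_0 ≅ Z^5, C_1 ≅ Z^6.

Boundary ∂_1: C_1 → C_0 is given by ∂[p,q] = [q] − [p]. For instance
  ∂cd = d − c.
The 5×6 boundary matrix has rank 4 and Smith normal form diag(1,1,1,1).

Computing H_k = (kernel of ∂_k) / (image of ∂_{k+1}):

  H_1: rank ker ∂_1 − rank ∂_2 = (6 − 4) − 0 = 2, and there is no ∂_2, so H_1 = Z^2.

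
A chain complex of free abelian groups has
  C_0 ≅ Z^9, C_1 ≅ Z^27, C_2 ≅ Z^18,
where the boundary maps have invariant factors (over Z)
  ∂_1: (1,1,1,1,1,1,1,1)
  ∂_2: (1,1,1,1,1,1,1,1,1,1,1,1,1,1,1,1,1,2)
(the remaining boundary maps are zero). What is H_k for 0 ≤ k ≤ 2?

H_0 = Z,  H_1 = Z ⊕ Z/2,  H_2 = 0.

H_0: b_0 = 9 − 0 − 8 = 1; torsion from ∂_1 factors > 1: none. So H_0 = Z.
H_1: b_1 = 27 − 8 − 18 = 1; torsion from ∂_2 factors > 1: [2]. So H_1 = Z ⊕ Z/2.
H_2: b_2 = 18 − 18 − 0 = 0; torsion from ∂_3 factors > 1: none. So H_2 = 0.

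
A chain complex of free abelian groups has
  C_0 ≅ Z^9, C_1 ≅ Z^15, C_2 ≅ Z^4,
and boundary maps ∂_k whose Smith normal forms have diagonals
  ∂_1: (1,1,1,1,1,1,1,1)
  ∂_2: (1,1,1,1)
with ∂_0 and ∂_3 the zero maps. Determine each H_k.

H_0: b_0 = 9 − 0 − 8 = 1; torsion from ∂_1 factors > 1: none. So H_0 = Z.
H_1: b_1 = 15 − 8 − 4 = 3; torsion from ∂_2 factors > 1: none. So H_1 = Z^3.
H_2: b_2 = 4 − 4 − 0 = 0; torsion from ∂_3 factors > 1: none. So H_2 = 0.

H_0 = Z,  H_1 = Z^3,  H_2 = 0.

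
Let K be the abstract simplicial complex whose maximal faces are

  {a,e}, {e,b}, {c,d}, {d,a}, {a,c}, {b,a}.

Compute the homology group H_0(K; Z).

H_0 = Z.

We work with the vertex ordering a < b < c < d < e. The simplices of K, each written with vertices in increasing order, are:

  0-simplices (5): a, b, c, d, e
  1-simplices (6): ab, ac, ad, ae, be, cd

so the chain groups are C_0 ≅ Z^5, C_1 ≅ Z^6.

∂_1: C_1 → C_0 maps an edge to its endpoints' difference, ∂[p,q] = q − p. For instance
  ∂ab = b − a.
As a 5×6 matrix over Z this has rank 4, with invariant factors (1,1,1,1).

From H_k ≅ ker(∂_k) / im(∂_{k+1}) we obtain:

  H_0: rank C_0 − rank ∂_1 = 5 − 4 = 1, and the invariant factors of ∂_1 are all 1, so H_0 ≅ Z.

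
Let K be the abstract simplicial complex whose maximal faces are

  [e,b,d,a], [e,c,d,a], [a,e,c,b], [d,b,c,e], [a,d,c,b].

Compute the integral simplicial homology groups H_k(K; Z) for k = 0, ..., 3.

Take the total order a < b < c < d < e on the vertex set. Then K (dimension 3) consists of the simplices:

  0-simplices (5): a, b, c, d, e
  1-simplices (10): ab, ac, ad, ae, bc, bd, be, cd, ce, de
  2-simplices (10): abc, abd, abe, acd, ace, ade, bcd, bce, bde, cde
  3-simplices (5): abcd, abce, abde, acde, bcde

giving chain groups C_0 ≅ Z^5, C_1 ≅ Z^10, C_2 ≅ Z^10, C_3 ≅ Z^5.

Boundary ∂_1: C_1 → C_0 maps an edge to its endpoints' difference, ∂[p,q] = q − p.
The resulting 5×10 matrix has rank 4, and its Smith normal form has invariant factors (1,1,1,1).

The boundary map ∂_2: C_2 → C_1 sends each 2-simplex [p,q,r] to [q,r] − [p,r] + [p,q]. For instance
  ∂bcd = cd − bd + bc,
  ∂bde = de − be + bd.
As a 10×10 matrix over Z this has rank 6, with invariant factors (1,1,1,1,1,1).

∂_3: C_3 → C_2 sends each 3-simplex σ to the alternating sum Σ_i (−1)^i (σ with its i-th vertex removed). For instance
  ∂acde = cde − ade + ace − acd,
  ∂abcd = bcd − acd + abd − abc.
The 10×5 boundary matrix has rank 4 and Smith normal form diag(1,1,1,1).

Computing H_k = (kernel of ∂_k) / (image of ∂_{k+1}):

  H_0: rank C_0 − rank ∂_1 = 5 − 4 = 1, and the invariant factors of ∂_1 are all 1, so H_0 ≅ Z.
  H_1: rank ker ∂_1 − rank ∂_2 = (10 − 4) − 6 = 0, and the invariant factors of ∂_2 are all 1, so H_1 ≅ 0.
  H_2: rank ker ∂_2 − rank ∂_3 = (10 − 6) − 4 = 0, and the invariant factors of ∂_3 are all 1, so H_2 ≅ 0.
  H_3: rank ker ∂_3 − rank ∂_4 = (5 − 4) − 0 = 1, and there is no ∂_4, so H_3 ≅ Z.

H_0 = Z,  H_1 = 0,  H_2 = 0,  H_3 = Z.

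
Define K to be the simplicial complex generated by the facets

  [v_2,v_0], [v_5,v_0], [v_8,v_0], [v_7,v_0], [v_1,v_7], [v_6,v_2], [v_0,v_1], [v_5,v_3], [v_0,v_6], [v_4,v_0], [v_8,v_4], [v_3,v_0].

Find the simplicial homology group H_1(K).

We work with the vertex ordering v_0 < v_1 < v_2 < v_3 < v_4 < v_5 < v_6 < v_7 < v_8. The simplices of K, each written with vertices in increasing order, are:

  0-simplices (9): [v_0], [v_1], [v_2], [v_3], [v_4], [v_5], [v_6], [v_7], [v_8]
  1-simplices (12): [v_0,v_1], [v_0,v_2], [v_0,v_3], [v_0,v_4], [v_0,v_5], [v_0,v_6], [v_0,v_7], [v_0,v_8], [v_1,v_7], [v_2,v_6], [v_3,v_5], [v_4,v_8]

giving chain groups C_0 ≅ Z^9, C_1 ≅ Z^12.

Boundary ∂_1: C_1 → C_0 maps an edge to its endpoints' difference, ∂[p,q] = q − p. For instance
  ∂[v_0,v_3] = [v_3] − [v_0].
The 9×12 boundary matrix has rank 8 and Smith normal form diag(1,1,1,1,1,1,1,1).

Now H_k = ker ∂_k / im ∂_{k+1}, so:

  H_1: rank ker ∂_1 − rank ∂_2 = (12 − 8) − 0 = 4, and there is no ∂_2, so H_1 = Z^4.

H_1 ≅ Z^4.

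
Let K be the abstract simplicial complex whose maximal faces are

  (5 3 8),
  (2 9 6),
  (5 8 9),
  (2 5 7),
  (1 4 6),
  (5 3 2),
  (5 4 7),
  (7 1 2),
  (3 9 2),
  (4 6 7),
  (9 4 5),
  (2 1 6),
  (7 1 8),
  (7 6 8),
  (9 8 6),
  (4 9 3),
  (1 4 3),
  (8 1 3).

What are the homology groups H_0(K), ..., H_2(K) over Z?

Order the vertices as 1 < 2 < 3 < 4 < 5 < 6 < 7 < 8 < 9. Listing each simplex with vertices in this order, K has dimension 2 with simplices:

  0-simplices (9): [1], [2], [3], [4], [5], [6], [7], [8], [9]
  1-simplices (27): (27 of them)
  2-simplices (18): [1,2,6], [1,2,7], [1,3,4], [1,3,8], [1,4,6], [1,7,8], [2,3,5], [2,3,9], [2,5,7], [2,6,9], [3,4,9], [3,5,8], [4,5,7], [4,5,9], [4,6,7], [5,8,9], [6,7,8], [6,8,9]

Hence C_0 ≅ Z^9, C_1 ≅ Z^27, C_2 ≅ Z^18.

∂_1: C_1 → C_0 maps an edge to its endpoints' difference, ∂[p,q] = q − p. For instance
  ∂[8,9] = [9] − [8].
The 9×27 boundary matrix has rank 8 and Smith normal form diag(1,1,1,1,1,1,1,1).

Boundary ∂_2: C_2 → C_1 sends each 2-simplex [p,q,r] to [q,r] − [p,r] + [p,q]. For instance
  ∂[2,5,7] = [5,7] − [2,7] + [2,5],
  ∂[1,3,8] = [3,8] − [1,8] + [1,3].
The resulting 27×18 matrix has rank 18, and its Smith normal form has invariant factors (1,1,1,1,1,1,1,1,1,1,1,1,1,1,1,1,1,2).

From H_k ≅ ker(∂_k) / im(∂_{k+1}) we obtain:

  H_0: rank C_0 − rank ∂_1 = 9 − 8 = 1, and the invariant factors of ∂_1 are all 1, so H_0 ≅ Z.
  H_1: rank ker ∂_1 − rank ∂_2 = (27 − 8) − 18 = 1, and ∂_2 has invariant factor 2 > 1, so H_1 ≅ Z ⊕ Z_2.
  H_2: rank ker ∂_2 − rank ∂_3 = (18 − 18) − 0 = 0, and there is no ∂_3, so H_2 ≅ 0.

(K is a triangulation of the Klein bottle.)

H_0 = Z,  H_1 = Z ⊕ Z_2,  H_2 = 0.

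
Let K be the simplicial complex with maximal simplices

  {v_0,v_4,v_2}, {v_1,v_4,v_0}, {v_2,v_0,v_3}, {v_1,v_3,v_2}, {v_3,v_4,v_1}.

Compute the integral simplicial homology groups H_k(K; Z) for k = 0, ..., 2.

H_0 ≅ Z,  H_1 ≅ Z,  H_2 = 0.

Take the total order v_0 < v_1 < v_2 < v_3 < v_4 on the vertex set. Then K (dimension 2) consists of the simplices:

  0-simplices (5): [v_0], [v_1], [v_2], [v_3], [v_4]
  1-simplices (10): [v_0,v_1], [v_0,v_2], [v_0,v_3], [v_0,v_4], [v_1,v_2], [v_1,v_3], [v_1,v_4], [v_2,v_3], [v_2,v_4], [v_3,v_4]
  2-simplices (5): [v_0,v_1,v_4], [v_0,v_2,v_3], [v_0,v_2,v_4], [v_1,v_2,v_3], [v_1,v_3,v_4]

Hence C_0 ≅ Z^5, C_1 ≅ Z^10, C_2 ≅ Z^5.

The boundary map ∂_1: C_1 → C_0 is given by ∂[p,q] = [q] − [p]. For instance
  ∂[v_1,v_4] = [v_4] − [v_1].
The resulting 5×10 matrix has rank 4, and its Smith normal form has invariant factors (1,1,1,1).

∂_2: C_2 → C_1 maps a triangle to the signed sum of its edges. For instance
  ∂[v_0,v_2,v_3] = [v_2,v_3] − [v_0,v_3] + [v_0,v_2],
  ∂[v_0,v_1,v_4] = [v_1,v_4] − [v_0,v_4] + [v_0,v_1].
As a 10×5 matrix over Z this has rank 5, with invariant factors (1,1,1,1,1).

Reading off H_k = ker ∂_k / im ∂_{k+1}:

  H_0: rank C_0 − rank ∂_1 = 5 − 4 = 1, and the invariant factors of ∂_1 are all 1, so H_0 ≅ Z.
  H_1: rank ker ∂_1 − rank ∂_2 = (10 − 4) − 5 = 1, and the invariant factors of ∂_2 are all 1, so H_1 ≅ Z.
  H_2: rank ker ∂_2 − rank ∂_3 = (5 − 5) − 0 = 0, and there is no ∂_3, so H_2 ≅ 0.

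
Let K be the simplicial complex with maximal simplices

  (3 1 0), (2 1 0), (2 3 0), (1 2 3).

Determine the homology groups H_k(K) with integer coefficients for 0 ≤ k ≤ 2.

We work with the vertex ordering 0 < 1 < 2 < 3. The simplices of K, each written with vertices in increasing order, are:

  0-simplices (4): [0], [1], [2], [3]
  1-simplices (6): [0,1], [0,2], [0,3], [1,2], [1,3], [2,3]
  2-simplices (4): [0,1,2], [0,1,3], [0,2,3], [1,2,3]

giving chain groups C_0 ≅ Z^4, C_1 ≅ Z^6, C_2 ≅ Z^4.

Boundary ∂_1: C_1 → C_0 sends each edge [p,q] (with p < q) to q − p.
As a 4×6 matrix over Z this has rank 3, with invariant factors (1,1,1).

The boundary map ∂_2: C_2 → C_1 sends each 2-simplex [p,q,r] to [q,r] − [p,r] + [p,q]. For instance
  ∂[1,2,3] = [2,3] − [1,3] + [1,2],
  ∂[0,1,2] = [1,2] − [0,2] + [0,1].
As a 6×4 matrix over Z this has rank 3, with invariant factors (1,1,1).

Now H_k = ker ∂_k / im ∂_{k+1}, so:

  H_0: rank C_0 − rank ∂_1 = 4 − 3 = 1, and the invariant factors of ∂_1 are all 1, so H_0 ≅ Z.
  H_1: rank ker ∂_1 − rank ∂_2 = (6 − 3) − 3 = 0, and the invariant factors of ∂_2 are all 1, so H_1 ≅ 0.
  H_2: rank ker ∂_2 − rank ∂_3 = (4 − 3) − 0 = 1, and there is no ∂_3, so H_2 ≅ Z.

H_0 = Z,  H_1 = 0,  H_2 = Z.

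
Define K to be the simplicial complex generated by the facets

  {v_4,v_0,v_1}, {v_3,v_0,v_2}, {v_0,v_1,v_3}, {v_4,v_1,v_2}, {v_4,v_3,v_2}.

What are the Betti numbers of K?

b_0 = 1, b_1 = 1, b_2 = 0.

Fix the vertex order v_0 < v_1 < v_2 < v_3 < v_4 and write every simplex with vertices in increasing order. Then dim K = 2 and the simplices of K are:

  0-simplices (5): [v_0], [v_1], [v_2], [v_3], [v_4]
  1-simplices (10): [v_0,v_1], [v_0,v_2], [v_0,v_3], [v_0,v_4], [v_1,v_2], [v_1,v_3], [v_1,v_4], [v_2,v_3], [v_2,v_4], [v_3,v_4]
  2-simplices (5): [v_0,v_1,v_3], [v_0,v_1,v_4], [v_0,v_2,v_3], [v_1,v_2,v_4], [v_2,v_3,v_4]

so the chain groups are C_0 ≅ Z^5, C_1 ≅ Z^10, C_2 ≅ Z^5.

Boundary ∂_1: C_1 → C_0 sends each edge [p,q] (with p < q) to q − p. For instance
  ∂[v_0,v_4] = [v_4] − [v_0].
This gives a 5×10 integer matrix of rank 4; reducing to Smith normal form yields diagonal entries (1,1,1,1).

∂_2: C_2 → C_1 acts by ∂[p,q,r] = [q,r] − [p,r] + [p,q]. For instance
  ∂[v_2,v_3,v_4] = [v_3,v_4] − [v_2,v_4] + [v_2,v_3],
  ∂[v_0,v_2,v_3] = [v_2,v_3] − [v_0,v_3] + [v_0,v_2].
This gives a 10×5 integer matrix of rank 5; reducing to Smith normal form yields diagonal entries (1,1,1,1,1).

Now H_k = ker ∂_k / im ∂_{k+1}, so:

  H_0: rank C_0 − rank ∂_1 = 5 − 4 = 1, and the invariant factors of ∂_1 are all 1, so H_0 ≅ Z.
  H_1: rank ker ∂_1 − rank ∂_2 = (10 − 4) − 5 = 1, and the invariant factors of ∂_2 are all 1, so H_1 ≅ Z.
  H_2: rank ker ∂_2 − rank ∂_3 = (5 − 5) − 0 = 0, and there is no ∂_3, so H_2 ≅ 0.

As a check, the Euler characteristic is 5 − 10 + 5 = 0, which agrees with 1 − 1 + 0 = 0.
(K is a triangulation of the Möbius band.)

Hence the Betti numbers are b_0 = 1, b_1 = 1, b_2 = 0.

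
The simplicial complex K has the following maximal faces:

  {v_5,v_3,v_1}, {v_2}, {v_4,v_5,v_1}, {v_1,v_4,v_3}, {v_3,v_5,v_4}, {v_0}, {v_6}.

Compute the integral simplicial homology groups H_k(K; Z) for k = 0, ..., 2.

Fix the vertex order v_0 < v_1 < v_2 < v_3 < v_4 < v_5 < v_6 and write every simplex with vertices in increasing order. Then dim K = 2 and the simplices of K are:

  0-simplices (7): [v_0], [v_1], [v_2], [v_3], [v_4], [v_5], [v_6]
  1-simplices (6): [v_1,v_3], [v_1,v_4], [v_1,v_5], [v_3,v_4], [v_3,v_5], [v_4,v_5]
  2-simplices (4): [v_1,v_3,v_4], [v_1,v_3,v_5], [v_1,v_4,v_5], [v_3,v_4,v_5]

giving chain groups C_0 ≅ Z^7, C_1 ≅ Z^6, C_2 ≅ Z^4.

Boundary ∂_1: C_1 → C_0 is given by ∂[p,q] = [q] − [p]. For instance
  ∂[v_1,v_5] = [v_5] − [v_1].
As a 7×6 matrix over Z this has rank 3, with invariant factors (1,1,1).

∂_2: C_2 → C_1 sends each 2-simplex [p,q,r] to [q,r] − [p,r] + [p,q]. For instance
  ∂[v_1,v_3,v_4] = [v_3,v_4] − [v_1,v_4] + [v_1,v_3],
  ∂[v_3,v_4,v_5] = [v_4,v_5] − [v_3,v_5] + [v_3,v_4].
As a 6×4 matrix over Z this has rank 3, with invariant factors (1,1,1).

Now H_k = ker ∂_k / im ∂_{k+1}, so:

  H_0: rank C_0 − rank ∂_1 = 7 − 3 = 4, and the invariant factors of ∂_1 are all 1, so H_0 ≅ Z^4.
  H_1: rank ker ∂_1 − rank ∂_2 = (6 − 3) − 3 = 0, and the invariant factors of ∂_2 are all 1, so H_1 ≅ 0.
  H_2: rank ker ∂_2 − rank ∂_3 = (4 − 3) − 0 = 1, and there is no ∂_3, so H_2 ≅ Z.

H_0 ≅ Z^4,  H_1 = 0,  H_2 ≅ Z.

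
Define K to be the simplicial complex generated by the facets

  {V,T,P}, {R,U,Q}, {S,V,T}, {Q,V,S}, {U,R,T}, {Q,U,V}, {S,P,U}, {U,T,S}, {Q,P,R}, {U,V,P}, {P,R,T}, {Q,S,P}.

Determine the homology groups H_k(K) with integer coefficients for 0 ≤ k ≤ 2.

H_0 ≅ Z,  H_1 ≅ Z/2Z,  H_2 = 0.

K has 7 vertices, 18 edges, 12 triangles.
rank ∂_0 = 0, rank ∂_1 = 6 ⇒ b_0 = 7 − 0 − 6 = 1; all invariant factors of ∂_1 are 1 so no torsion. So H_0 ≅ Z.
rank ∂_1 = 6, rank ∂_2 = 12 ⇒ b_1 = 18 − 6 − 12 = 0; ∂_2 has invariant factor(s) [2] giving torsion. So H_1 ≅ Z/2Z.
rank ∂_2 = 12, rank ∂_3 = 0 ⇒ b_2 = 12 − 12 − 0 = 0. So H_2 ≅ 0.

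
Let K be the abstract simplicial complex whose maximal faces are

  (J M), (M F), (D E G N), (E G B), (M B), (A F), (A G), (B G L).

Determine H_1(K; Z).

H_1 ≅ Z.

Take the total order A < B < D < E < F < G < J < L < M < N on the vertex set. Then K (dimension 3) consists of the simplices:

  0-simplices (10): A, B, D, E, F, G, J, L, M, N
  1-simplices (15): AF, AG, BE, BG, BL, BM, DE, DG, DN, EG, EN, FM, GL, GN, JM
  2-simplices (6): BEG, BGL, DEG, DEN, DGN, EGN
  3-simplices (1): DEGN

so the chain groups are C_0 ≅ Z^10, C_1 ≅ Z^15, C_2 ≅ Z^6, C_3 ≅ Z^1.

∂_1: C_1 → C_0 maps an edge to its endpoints' difference, ∂[p,q] = q − p. For instance
  ∂EN = N − E.
This gives a 10×15 integer matrix of rank 9; reducing to Smith normal form yields diagonal entries (1,1,1,1,1,1,1,1,1).

The boundary map ∂_2: C_2 → C_1 acts by ∂[p,q,r] = [q,r] − [p,r] + [p,q]. For instance
  ∂DGN = GN − DN + DG,
  ∂DEG = EG − DG + DE.
The resulting 15×6 matrix has rank 5, and its Smith normal form has invariant factors (1,1,1,1,1).

Boundary ∂_3: C_3 → C_2 sends each 3-simplex σ to the alternating sum Σ_i (−1)^i (σ with its i-th vertex removed). For instance
  ∂DEGN = EGN − DGN + DEN − DEG.
This gives a 6×1 integer matrix of rank 1; reducing to Smith normal form yields diagonal entries (1).

Reading off H_k = ker ∂_k / im ∂_{k+1}:

  H_1: rank ker ∂_1 − rank ∂_2 = (15 − 9) − 5 = 1, and the invariant factors of ∂_2 are all 1, so H_1 = Z.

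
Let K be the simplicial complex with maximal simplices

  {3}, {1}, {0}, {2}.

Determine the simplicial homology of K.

Take the total order 0 < 1 < 2 < 3 on the vertex set. Then K (dimension 0) consists of the simplices:

  0-simplices (4): [0], [1], [2], [3]

so the chain groups are C_0 ≅ Z^4.

From H_k ≅ ker(∂_k) / im(∂_{k+1}) we obtain:

  H_0: rank C_0 − rank ∂_1 = 4 − 0 = 4, and there is no ∂_1, so H_0 ≅ Z^4.

H_0 ≅ Z^4.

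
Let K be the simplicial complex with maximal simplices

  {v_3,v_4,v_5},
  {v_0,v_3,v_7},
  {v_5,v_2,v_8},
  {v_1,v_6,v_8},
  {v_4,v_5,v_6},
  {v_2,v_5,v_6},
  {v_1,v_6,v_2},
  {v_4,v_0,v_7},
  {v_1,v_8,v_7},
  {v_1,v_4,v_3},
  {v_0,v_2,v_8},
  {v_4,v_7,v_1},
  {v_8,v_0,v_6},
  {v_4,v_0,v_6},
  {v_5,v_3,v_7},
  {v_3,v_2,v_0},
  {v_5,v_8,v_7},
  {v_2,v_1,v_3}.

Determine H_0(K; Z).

We work with the vertex ordering v_0 < v_1 < v_2 < v_3 < v_4 < v_5 < v_6 < v_7 < v_8. The simplices of K, each written with vertices in increasing order, are:

  0-simplices (9): [v_0], [v_1], [v_2], [v_3], [v_4], [v_5], [v_6], [v_7], [v_8]
  1-simplices (27): (27 of them)
  2-simplices (18): (18 of them)

Hence C_0 ≅ Z^9, C_1 ≅ Z^27, C_2 ≅ Z^18.

Boundary ∂_1: C_1 → C_0 sends each edge [p,q] (with p < q) to q − p.
This gives a 9×27 integer matrix of rank 8; reducing to Smith normal form yields diagonal entries (1,1,1,1,1,1,1,1).

∂_2: C_2 → C_1 acts by ∂[p,q,r] = [q,r] − [p,r] + [p,q]. For instance
  ∂[v_1,v_4,v_7] = [v_4,v_7] − [v_1,v_7] + [v_1,v_4],
  ∂[v_1,v_2,v_6] = [v_2,v_6] − [v_1,v_6] + [v_1,v_2].
The 27×18 boundary matrix has rank 18 and Smith normal form diag(1,1,1,1,1,1,1,1,1,1,1,1,1,1,1,1,1,2).

Reading off H_k = ker ∂_k / im ∂_{k+1}:

  H_0: rank C_0 − rank ∂_1 = 9 − 8 = 1, and the invariant factors of ∂_1 are all 1, so H_0 ≅ Z.

(K is a triangulation of the Klein bottle.)

H_0 = Z.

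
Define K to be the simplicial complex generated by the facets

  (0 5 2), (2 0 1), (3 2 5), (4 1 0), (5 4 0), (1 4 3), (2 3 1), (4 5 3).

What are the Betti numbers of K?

b_0 = 1, b_1 = 0, b_2 = 1.

Take the total order 0 < 1 < 2 < 3 < 4 < 5 on the vertex set. Then K (dimension 2) consists of the simplices:

  0-simplices (6): [0], [1], [2], [3], [4], [5]
  1-simplices (12): [0,1], [0,2], [0,4], [0,5], [1,2], [1,3], [1,4], [2,3], [2,5], [3,4], [3,5], [4,5]
  2-simplices (8): [0,1,2], [0,1,4], [0,2,5], [0,4,5], [1,2,3], [1,3,4], [2,3,5], [3,4,5]

Hence C_0 ≅ Z^6, C_1 ≅ Z^12, C_2 ≅ Z^8.

∂_1: C_1 → C_0 is given by ∂[p,q] = [q] − [p]. For instance
  ∂[3,4] = [4] − [3].
The resulting 6×12 matrix has rank 5, and its Smith normal form has invariant factors (1,1,1,1,1).

Boundary ∂_2: C_2 → C_1 sends each 2-simplex [p,q,r] to [q,r] − [p,r] + [p,q]. For instance
  ∂[0,1,4] = [1,4] − [0,4] + [0,1],
  ∂[1,2,3] = [2,3] − [1,3] + [1,2].
As a 12×8 matrix over Z this has rank 7, with invariant factors (1,1,1,1,1,1,1).

From H_k ≅ ker(∂_k) / im(∂_{k+1}) we obtain:

  H_0: rank C_0 − rank ∂_1 = 6 − 5 = 1, and the invariant factors of ∂_1 are all 1, so H_0 ≅ Z.
  H_1: rank ker ∂_1 − rank ∂_2 = (12 − 5) − 7 = 0, and the invariant factors of ∂_2 are all 1, so H_1 ≅ 0.
  H_2: rank ker ∂_2 − rank ∂_3 = (8 − 7) − 0 = 1, and there is no ∂_3, so H_2 ≅ Z.

Hence the Betti numbers are b_0 = 1, b_1 = 0, b_2 = 1.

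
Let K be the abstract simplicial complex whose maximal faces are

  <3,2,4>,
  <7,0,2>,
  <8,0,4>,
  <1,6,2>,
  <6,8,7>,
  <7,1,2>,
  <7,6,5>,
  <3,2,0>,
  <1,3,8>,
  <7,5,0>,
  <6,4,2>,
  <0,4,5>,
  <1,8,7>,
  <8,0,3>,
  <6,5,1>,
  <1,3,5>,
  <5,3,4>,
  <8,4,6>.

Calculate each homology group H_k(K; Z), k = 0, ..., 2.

H_0 ≅ Z,  H_1 ≅ Z ⊕ Z_2,  H_2 = 0.

Order the vertices as 0 < 1 < 2 < 3 < 4 < 5 < 6 < 7 < 8. Listing each simplex with vertices in this order, K has dimension 2 with simplices:

  0-simplices (9): [0], [1], [2], [3], [4], [5], [6], [7], [8]
  1-simplices (27): (27 of them)
  2-simplices (18): [0,2,3], [0,2,7], [0,3,8], [0,4,5], [0,4,8], [0,5,7], [1,2,6], [1,2,7], [1,3,5], [1,3,8], [1,5,6], [1,7,8], [2,3,4], [2,4,6], [3,4,5], [4,6,8], [5,6,7], [6,7,8]

giving chain groups C_0 ≅ Z^9, C_1 ≅ Z^27, C_2 ≅ Z^18.

∂_1: C_1 → C_0 sends each edge [p,q] (with p < q) to q − p.
As a 9×27 matrix over Z this has rank 8, with invariant factors (1,1,1,1,1,1,1,1).

The boundary map ∂_2: C_2 → C_1 acts by ∂[p,q,r] = [q,r] − [p,r] + [p,q]. For instance
  ∂[4,6,8] = [6,8] − [4,8] + [4,6],
  ∂[1,5,6] = [5,6] − [1,6] + [1,5].
As a 27×18 matrix over Z this has rank 18, with invariant factors (1,1,1,1,1,1,1,1,1,1,1,1,1,1,1,1,1,2).

Computing H_k = (kernel of ∂_k) / (image of ∂_{k+1}):

  H_0: rank C_0 − rank ∂_1 = 9 − 8 = 1, and the invariant factors of ∂_1 are all 1, so H_0 ≅ Z.
  H_1: rank ker ∂_1 − rank ∂_2 = (27 − 8) − 18 = 1, and ∂_2 has invariant factor 2 > 1, so H_1 ≅ Z ⊕ Z_2.
  H_2: rank ker ∂_2 − rank ∂_3 = (18 − 18) − 0 = 0, and there is no ∂_3, so H_2 ≅ 0.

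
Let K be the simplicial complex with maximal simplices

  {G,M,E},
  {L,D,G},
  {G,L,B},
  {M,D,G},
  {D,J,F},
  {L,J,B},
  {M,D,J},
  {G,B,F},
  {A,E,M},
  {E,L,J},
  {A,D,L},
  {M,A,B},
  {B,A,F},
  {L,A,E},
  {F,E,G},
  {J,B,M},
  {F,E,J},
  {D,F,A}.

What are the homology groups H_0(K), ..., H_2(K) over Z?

H_0 = Z,  H_1 = Z^2,  H_2 = Z.

Take the total order A < B < D < E < F < G < J < L < M on the vertex set. Then K (dimension 2) consists of the simplices:

  0-simplices (9): A, B, D, E, F, G, J, L, M
  1-simplices (27): AB, AD, AE, AF, AL, AM, BF, BG, BJ, BL, BM, DF, DG, DJ, DL, DM, EF, EG, EJ, EL, EM, FG, FJ, GL, GM, JL, JM
  2-simplices (18): ABF, ABM, ADF, ADL, AEL, AEM, BFG, BGL, BJL, BJM, DFJ, DGL, DGM, DJM, EFG, EFJ, EGM, EJL

so the chain groups are C_0 ≅ Z^9, C_1 ≅ Z^27, C_2 ≅ Z^18.

Boundary ∂_1: C_1 → C_0 sends each edge [p,q] (with p < q) to q − p.
The 9×27 boundary matrix has rank 8 and Smith normal form diag(1,1,1,1,1,1,1,1).

The boundary map ∂_2: C_2 → C_1 maps a triangle to the signed sum of its edges. For instance
  ∂BJL = JL − BL + BJ,
  ∂AEM = EM − AM + AE.
As a 27×18 matrix over Z this has rank 17, with invariant factors (1,1,1,1,1,1,1,1,1,1,1,1,1,1,1,1,1).

Now H_k = ker ∂_k / im ∂_{k+1}, so:

  H_0: rank C_0 − rank ∂_1 = 9 − 8 = 1, and the invariant factors of ∂_1 are all 1, so H_0 ≅ Z.
  H_1: rank ker ∂_1 − rank ∂_2 = (27 − 8) − 17 = 2, and the invariant factors of ∂_2 are all 1, so H_1 ≅ Z^2.
  H_2: rank ker ∂_2 − rank ∂_3 = (18 − 17) − 0 = 1, and there is no ∂_3, so H_2 ≅ Z.

(K is a triangulation of the torus T^2.)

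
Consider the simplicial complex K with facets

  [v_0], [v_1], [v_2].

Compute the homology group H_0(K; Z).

H_0 ≅ Z^3.

Fix the vertex order v_0 < v_1 < v_2 and write every simplex with vertices in increasing order. Then dim K = 0 and the simplices of K are:

  0-simplices (3): [v_0], [v_1], [v_2]

Hence C_0 ≅ Z^3.

From H_k ≅ ker(∂_k) / im(∂_{k+1}) we obtain:

  H_0: rank C_0 − rank ∂_1 = 3 − 0 = 3, and there is no ∂_1, so H_0 = Z^3.

(K is a triangulation of a set of 3 points.)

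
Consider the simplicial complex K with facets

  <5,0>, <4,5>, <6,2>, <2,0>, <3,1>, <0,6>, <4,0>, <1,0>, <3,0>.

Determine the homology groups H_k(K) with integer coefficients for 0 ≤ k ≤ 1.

Order the vertices as 0 < 1 < 2 < 3 < 4 < 5 < 6. Listing each simplex with vertices in this order, K has dimension 1 with simplices:

  0-simplices (7): [0], [1], [2], [3], [4], [5], [6]
  1-simplices (9): [0,1], [0,2], [0,3], [0,4], [0,5], [0,6], [1,3], [2,6], [4,5]

giving chain groups C_0 ≅ Z^7, C_1 ≅ Z^9.

The boundary map ∂_1: C_1 → C_0 maps an edge to its endpoints' difference, ∂[p,q] = q − p. For instance
  ∂[0,3] = [3] − [0].
The resulting 7×9 matrix has rank 6, and its Smith normal form has invariant factors (1,1,1,1,1,1).

From H_k ≅ ker(∂_k) / im(∂_{k+1}) we obtain:

  H_0: rank C_0 − rank ∂_1 = 7 − 6 = 1, and the invariant factors of ∂_1 are all 1, so H_0 = Z.
  H_1: rank ker ∂_1 − rank ∂_2 = (9 − 6) − 0 = 3, and there is no ∂_2, so H_1 = Z^3.

(K is a triangulation of a wedge of 3 circles.)

H_0 = Z,  H_1 = Z^3.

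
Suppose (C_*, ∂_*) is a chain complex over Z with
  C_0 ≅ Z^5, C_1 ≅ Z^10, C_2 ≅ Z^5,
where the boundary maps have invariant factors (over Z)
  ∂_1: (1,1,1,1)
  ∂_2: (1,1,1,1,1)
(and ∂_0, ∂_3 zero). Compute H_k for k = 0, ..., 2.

H_0: b_0 = 5 − 0 − 4 = 1; torsion from ∂_1 factors > 1: none. So H_0 ≅ Z.
H_1: b_1 = 10 − 4 − 5 = 1; torsion from ∂_2 factors > 1: none. So H_1 ≅ Z.
H_2: b_2 = 5 − 5 − 0 = 0; torsion from ∂_3 factors > 1: none. So H_2 ≅ 0.

H_0 ≅ Z,  H_1 ≅ Z,  H_2 = 0.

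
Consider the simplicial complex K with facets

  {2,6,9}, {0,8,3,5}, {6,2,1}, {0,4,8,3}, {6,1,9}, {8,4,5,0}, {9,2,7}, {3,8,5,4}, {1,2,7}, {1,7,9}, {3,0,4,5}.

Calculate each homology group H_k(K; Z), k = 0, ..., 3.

Fix the vertex order 0 < 1 < 2 < 3 < 4 < 5 < 6 < 7 < 8 < 9 and write every simplex with vertices in increasing order. Then dim K = 3 and the simplices of K are:

  0-simplices (10): [0], [1], [2], [3], [4], [5], [6], [7], [8], [9]
  1-simplices (19): [0,3], [0,4], [0,5], [0,8], [1,2], [1,6], [1,7], [1,9], [2,6], [2,7], [2,9], [3,4], [3,5], [3,8], [4,5], [4,8], [5,8], [6,9], [7,9]
  2-simplices (16): [0,3,4], [0,3,5], [0,3,8], [0,4,5], [0,4,8], [0,5,8], [1,2,6], [1,2,7], [1,6,9], [1,7,9], [2,6,9], [2,7,9], [3,4,5], [3,4,8], [3,5,8], [4,5,8]
  3-simplices (5): [0,3,4,5], [0,3,4,8], [0,3,5,8], [0,4,5,8], [3,4,5,8]

so the chain groups are C_0 ≅ Z^10, C_1 ≅ Z^19, C_2 ≅ Z^16, C_3 ≅ Z^5.

Boundary ∂_1: C_1 → C_0 is given by ∂[p,q] = [q] − [p].
As a 10×19 matrix over Z this has rank 8, with invariant factors (1,1,1,1,1,1,1,1).

∂_2: C_2 → C_1 maps a triangle to the signed sum of its edges. For instance
  ∂[1,2,6] = [2,6] − [1,6] + [1,2],
  ∂[0,3,5] = [3,5] − [0,5] + [0,3].
This gives a 19×16 integer matrix of rank 11; reducing to Smith normal form yields diagonal entries (1,1,1,1,1,1,1,1,1,1,1).

∂_3: C_3 → C_2 sends each 3-simplex σ to the alternating sum Σ_i (−1)^i (σ with its i-th vertex removed). For instance
  ∂[0,3,5,8] = [3,5,8] − [0,5,8] + [0,3,8] − [0,3,5],
  ∂[3,4,5,8] = [4,5,8] − [3,5,8] + [3,4,8] − [3,4,5].
The resulting 16×5 matrix has rank 4, and its Smith normal form has invariant factors (1,1,1,1).

From H_k ≅ ker(∂_k) / im(∂_{k+1}) we obtain:

  H_0: rank C_0 − rank ∂_1 = 10 − 8 = 2, and the invariant factors of ∂_1 are all 1, so H_0 = Z^2.
  H_1: rank ker ∂_1 − rank ∂_2 = (19 − 8) − 11 = 0, and the invariant factors of ∂_2 are all 1, so H_1 = 0.
  H_2: rank ker ∂_2 − rank ∂_3 = (16 − 11) − 4 = 1, and the invariant factors of ∂_3 are all 1, so H_2 = Z.
  H_3: rank ker ∂_3 − rank ∂_4 = (5 − 4) − 0 = 1, and there is no ∂_4, so H_3 = Z.

As a check, the Euler characteristic is 10 − 19 + 16 − 5 = 2, which agrees with 2 − 0 + 1 − 1 = 2.
(K is a triangulation of the disjoint union of the 3-sphere S^3 and the 2-sphere S^2.)

H_0 = Z^2,  H_1 = 0,  H_2 = Z,  H_3 = Z.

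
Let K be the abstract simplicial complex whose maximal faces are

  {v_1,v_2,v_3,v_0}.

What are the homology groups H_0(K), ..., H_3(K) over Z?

H_0 = Z,  H_1 = 0,  H_2 = 0,  H_3 = 0.

Fix the vertex order v_0 < v_1 < v_2 < v_3 and write every simplex with vertices in increasing order. Then dim K = 3 and the simplices of K are:

  0-simplices (4): [v_0], [v_1], [v_2], [v_3]
  1-simplices (6): [v_0,v_1], [v_0,v_2], [v_0,v_3], [v_1,v_2], [v_1,v_3], [v_2,v_3]
  2-simplices (4): [v_0,v_1,v_2], [v_0,v_1,v_3], [v_0,v_2,v_3], [v_1,v_2,v_3]
  3-simplices (1): [v_0,v_1,v_2,v_3]

Hence C_0 ≅ Z^4, C_1 ≅ Z^6, C_2 ≅ Z^4, C_3 ≅ Z^1.

The boundary map ∂_1: C_1 → C_0 is given by ∂[p,q] = [q] − [p].
The resulting 4×6 matrix has rank 3, and its Smith normal form has invariant factors (1,1,1).

Boundary ∂_2: C_2 → C_1 maps a triangle to the signed sum of its edges. For instance
  ∂[v_0,v_2,v_3] = [v_2,v_3] − [v_0,v_3] + [v_0,v_2],
  ∂[v_1,v_2,v_3] = [v_2,v_3] − [v_1,v_3] + [v_1,v_2].
As a 6×4 matrix over Z this has rank 3, with invariant factors (1,1,1).

Boundary ∂_3: C_3 → C_2 sends each 3-simplex σ to the alternating sum Σ_i (−1)^i (σ with its i-th vertex removed). For instance
  ∂[v_0,v_1,v_2,v_3] = [v_1,v_2,v_3] − [v_0,v_2,v_3] + [v_0,v_1,v_3] − [v_0,v_1,v_2].
The 4×1 boundary matrix has rank 1 and Smith normal form diag(1).

Computing H_k = (kernel of ∂_k) / (image of ∂_{k+1}):

  H_0: rank C_0 − rank ∂_1 = 4 − 3 = 1, and the invariant factors of ∂_1 are all 1, so H_0 ≅ Z.
  H_1: rank ker ∂_1 − rank ∂_2 = (6 − 3) − 3 = 0, and the invariant factors of ∂_2 are all 1, so H_1 ≅ 0.
  H_2: rank ker ∂_2 − rank ∂_3 = (4 − 3) − 1 = 0, and the invariant factors of ∂_3 are all 1, so H_2 ≅ 0.
  H_3: rank ker ∂_3 − rank ∂_4 = (1 − 1) − 0 = 0, and there is no ∂_4, so H_3 ≅ 0.

As a check, the Euler characteristic is 4 − 6 + 4 − 1 = 1, which agrees with 1 − 0 + 0 − 0 = 1.
(K is a triangulation of the 3-simplex.)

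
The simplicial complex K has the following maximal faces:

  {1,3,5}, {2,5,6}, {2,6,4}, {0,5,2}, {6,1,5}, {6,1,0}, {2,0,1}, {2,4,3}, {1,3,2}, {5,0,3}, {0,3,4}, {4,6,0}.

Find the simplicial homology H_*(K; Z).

Take the total order 0 < 1 < 2 < 3 < 4 < 5 < 6 on the vertex set. Then K (dimension 2) consists of the simplices:

  0-simplices (7): [0], [1], [2], [3], [4], [5], [6]
  1-simplices (18): [0,1], [0,2], [0,3], [0,4], [0,5], [0,6], [1,2], [1,3], [1,5], [1,6], [2,3], [2,4], [2,5], [2,6], [3,4], [3,5], [4,6], [5,6]
  2-simplices (12): [0,1,2], [0,1,6], [0,2,5], [0,3,4], [0,3,5], [0,4,6], [1,2,3], [1,3,5], [1,5,6], [2,3,4], [2,4,6], [2,5,6]

so the chain groups are C_0 ≅ Z^7, C_1 ≅ Z^18, C_2 ≅ Z^12.

∂_1: C_1 → C_0 is given by ∂[p,q] = [q] − [p]. For instance
  ∂[1,2] = [2] − [1].
The resulting 7×18 matrix has rank 6, and its Smith normal form has invariant factors (1,1,1,1,1,1).

The boundary map ∂_2: C_2 → C_1 acts by ∂[p,q,r] = [q,r] − [p,r] + [p,q]. For instance
  ∂[2,5,6] = [5,6] − [2,6] + [2,5],
  ∂[0,4,6] = [4,6] − [0,6] + [0,4].
This gives a 18×12 integer matrix of rank 12; reducing to Smith normal form yields diagonal entries (1,1,1,1,1,1,1,1,1,1,1,2).

Computing H_k = (kernel of ∂_k) / (image of ∂_{k+1}):

  H_0: rank C_0 − rank ∂_1 = 7 − 6 = 1, and the invariant factors of ∂_1 are all 1, so H_0 ≅ Z.
  H_1: rank ker ∂_1 − rank ∂_2 = (18 − 6) − 12 = 0, and ∂_2 has invariant factor 2 > 1, so H_1 ≅ Z/2.
  H_2: rank ker ∂_2 − rank ∂_3 = (12 − 12) − 0 = 0, and there is no ∂_3, so H_2 ≅ 0.

H_0 ≅ Z,  H_1 ≅ Z/2,  H_2 = 0.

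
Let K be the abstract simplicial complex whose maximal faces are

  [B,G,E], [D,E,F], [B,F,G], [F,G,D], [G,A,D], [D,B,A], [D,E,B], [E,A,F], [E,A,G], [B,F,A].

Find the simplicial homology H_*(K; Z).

H_0 = Z,  H_1 = Z_2,  H_2 = 0.

Take the total order A < B < D < E < F < G on the vertex set. Then K (dimension 2) consists of the simplices:

  0-simplices (6): A, B, D, E, F, G
  1-simplices (15): AB, AD, AE, AF, AG, BD, BE, BF, BG, DE, DF, DG, EF, EG, FG
  2-simplices (10): ABD, ABF, ADG, AEF, AEG, BDE, BEG, BFG, DEF, DFG

giving chain groups C_0 ≅ Z^6, C_1 ≅ Z^15, C_2 ≅ Z^10.

The boundary map ∂_1: C_1 → C_0 maps an edge to its endpoints' difference, ∂[p,q] = q − p. For instance
  ∂AE = E − A.
As a 6×15 matrix over Z this has rank 5, with invariant factors (1,1,1,1,1).

∂_2: C_2 → C_1 maps a triangle to the signed sum of its edges. For instance
  ∂AEF = EF − AF + AE,
  ∂BEG = EG − BG + BE.
The resulting 15×10 matrix has rank 10, and its Smith normal form has invariant factors (1,1,1,1,1,1,1,1,1,2).

Reading off H_k = ker ∂_k / im ∂_{k+1}:

  H_0: rank C_0 − rank ∂_1 = 6 − 5 = 1, and the invariant factors of ∂_1 are all 1, so H_0 ≅ Z.
  H_1: rank ker ∂_1 − rank ∂_2 = (15 − 5) − 10 = 0, and ∂_2 has invariant factor 2 > 1, so H_1 ≅ Z_2.
  H_2: rank ker ∂_2 − rank ∂_3 = (10 − 10) − 0 = 0, and there is no ∂_3, so H_2 ≅ 0.

As a check, the Euler characteristic is 6 − 15 + 10 = 1, which agrees with 1 − 0 + 0 = 1.
(K is a triangulation of the real projective plane RP^2.)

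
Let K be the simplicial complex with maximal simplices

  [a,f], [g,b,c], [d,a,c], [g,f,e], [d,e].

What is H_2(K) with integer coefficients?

Take the total order a < b < c < d < e < f < g on the vertex set. Then K (dimension 2) consists of the simplices:

  0-simplices (7): a, b, c, d, e, f, g
  1-simplices (11): ac, ad, af, bc, bg, cd, cg, de, ef, eg, fg
  2-simplices (3): acd, bcg, efg

giving chain groups C_0 ≅ Z^7, C_1 ≅ Z^11, C_2 ≅ Z^3.

∂_1: C_1 → C_0 sends each edge [p,q] (with p < q) to q − p. For instance
  ∂cd = d − c.
The resulting 7×11 matrix has rank 6, and its Smith normal form has invariant factors (1,1,1,1,1,1).

The boundary map ∂_2: C_2 → C_1 sends each 2-simplex [p,q,r] to [q,r] − [p,r] + [p,q]. For instance
  ∂acd = cd − ad + ac,
  ∂efg = fg − eg + ef.
The 11×3 boundary matrix has rank 3 and Smith normal form diag(1,1,1).

Reading off H_k = ker ∂_k / im ∂_{k+1}:

  H_2: rank ker ∂_2 − rank ∂_3 = (3 − 3) − 0 = 0, and there is no ∂_3, so H_2 = 0.

H_2 ≅ 0.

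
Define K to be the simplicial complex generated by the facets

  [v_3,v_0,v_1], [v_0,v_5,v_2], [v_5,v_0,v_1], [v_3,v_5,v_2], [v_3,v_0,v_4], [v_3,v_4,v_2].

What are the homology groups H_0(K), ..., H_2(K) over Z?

H_0 = Z,  H_1 = Z,  H_2 = 0.

Order the vertices as v_0 < v_1 < v_2 < v_3 < v_4 < v_5. Listing each simplex with vertices in this order, K has dimension 2 with simplices:

  0-simplices (6): [v_0], [v_1], [v_2], [v_3], [v_4], [v_5]
  1-simplices (12): [v_0,v_1], [v_0,v_2], [v_0,v_3], [v_0,v_4], [v_0,v_5], [v_1,v_3], [v_1,v_5], [v_2,v_3], [v_2,v_4], [v_2,v_5], [v_3,v_4], [v_3,v_5]
  2-simplices (6): [v_0,v_1,v_3], [v_0,v_1,v_5], [v_0,v_2,v_5], [v_0,v_3,v_4], [v_2,v_3,v_4], [v_2,v_3,v_5]

giving chain groups C_0 ≅ Z^6, C_1 ≅ Z^12, C_2 ≅ Z^6.

The boundary map ∂_1: C_1 → C_0 is given by ∂[p,q] = [q] − [p]. For instance
  ∂[v_2,v_5] = [v_5] − [v_2].
The resulting 6×12 matrix has rank 5, and its Smith normal form has invariant factors (1,1,1,1,1).

Boundary ∂_2: C_2 → C_1 acts by ∂[p,q,r] = [q,r] − [p,r] + [p,q]. For instance
  ∂[v_0,v_1,v_5] = [v_1,v_5] − [v_0,v_5] + [v_0,v_1],
  ∂[v_2,v_3,v_4] = [v_3,v_4] − [v_2,v_4] + [v_2,v_3].
The resulting 12×6 matrix has rank 6, and its Smith normal form has invariant factors (1,1,1,1,1,1).

Reading off H_k = ker ∂_k / im ∂_{k+1}:

  H_0: rank C_0 − rank ∂_1 = 6 − 5 = 1, and the invariant factors of ∂_1 are all 1, so H_0 = Z.
  H_1: rank ker ∂_1 − rank ∂_2 = (12 − 5) − 6 = 1, and the invariant factors of ∂_2 are all 1, so H_1 = Z.
  H_2: rank ker ∂_2 − rank ∂_3 = (6 − 6) − 0 = 0, and there is no ∂_3, so H_2 = 0.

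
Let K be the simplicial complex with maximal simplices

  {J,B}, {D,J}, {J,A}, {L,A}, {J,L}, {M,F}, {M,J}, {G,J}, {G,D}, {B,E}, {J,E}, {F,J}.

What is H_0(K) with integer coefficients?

H_0 ≅ Z.

Take the total order A < B < D < E < F < G < J < L < M on the vertex set. Then K (dimension 1) consists of the simplices:

  0-simplices (9): A, B, D, E, F, G, J, L, M
  1-simplices (12): AJ, AL, BE, BJ, DG, DJ, EJ, FJ, FM, GJ, JL, JM

Hence C_0 ≅ Z^9, C_1 ≅ Z^12.

∂_1: C_1 → C_0 maps an edge to its endpoints' difference, ∂[p,q] = q − p. For instance
  ∂FJ = J − F.
As a 9×12 matrix over Z this has rank 8, with invariant factors (1,1,1,1,1,1,1,1).

Now H_k = ker ∂_k / im ∂_{k+1}, so:

  H_0: rank C_0 − rank ∂_1 = 9 − 8 = 1, and the invariant factors of ∂_1 are all 1, so H_0 = Z.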